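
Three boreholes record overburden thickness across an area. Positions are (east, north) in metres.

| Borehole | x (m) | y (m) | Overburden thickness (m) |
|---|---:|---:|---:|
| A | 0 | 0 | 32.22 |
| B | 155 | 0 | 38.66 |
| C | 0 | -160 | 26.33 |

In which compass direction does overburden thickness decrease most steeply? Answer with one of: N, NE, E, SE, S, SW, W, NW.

∂d/∂x = (38.66 − 32.22) / (155 − 0) = +0.04155
∂d/∂y = (26.33 − 32.22) / (-160 − 0) = +0.03681
Steepest decrease is along −∇f = (-0.04155 E, -0.03681 N) → southwest.

SW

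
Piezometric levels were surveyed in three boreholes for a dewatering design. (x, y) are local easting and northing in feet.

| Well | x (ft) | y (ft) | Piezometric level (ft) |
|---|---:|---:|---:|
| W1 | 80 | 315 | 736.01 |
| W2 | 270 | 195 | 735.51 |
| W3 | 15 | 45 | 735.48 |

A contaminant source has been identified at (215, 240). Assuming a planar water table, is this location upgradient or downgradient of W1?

Taking W1 as reference: W2−W1 = (190, -120, -0.50); W3−W1 = (-65, -270, -0.53).
Determinant of the coordinate differences = 190·(-270) − (-65)·(-120) = -59100.
∂h/∂x = [(-0.50)·(-270) − (-0.53)·(-120)] / -59100 = -0.001208
∂h/∂y = [190·(-0.53) − (-65)·(-0.50)] / -59100 = +0.002254
Head at (215, 240) = 736.01 + (-0.001208)·(135) + (+0.002254)·(-75) = 735.68 ft.
That is lower than the 736.01 ft at W1, so the point is downgradient.

downgradient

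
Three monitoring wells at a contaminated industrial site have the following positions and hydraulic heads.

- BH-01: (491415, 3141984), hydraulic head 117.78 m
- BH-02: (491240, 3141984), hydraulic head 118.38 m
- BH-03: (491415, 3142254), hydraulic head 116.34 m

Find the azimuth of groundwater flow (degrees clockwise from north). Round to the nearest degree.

033°

∂h/∂x = (118.38 − 117.78) / (491240 − 491415) = -0.003429
∂h/∂y = (116.34 − 117.78) / (3142254 − 3141984) = -0.005333
Flow direction (−∇h) has components (+0.003429 E, +0.005333 N).
Azimuth = atan2(E, N) = atan2(+0.003429, +0.005333) = 32.7° ≈ 033°.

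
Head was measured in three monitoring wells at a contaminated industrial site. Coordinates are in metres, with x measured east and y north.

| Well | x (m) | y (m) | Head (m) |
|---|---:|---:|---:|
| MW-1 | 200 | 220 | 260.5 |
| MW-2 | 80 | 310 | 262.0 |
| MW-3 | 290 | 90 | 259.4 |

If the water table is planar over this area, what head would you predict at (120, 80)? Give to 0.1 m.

Taking MW-1 as reference: MW-2−MW-1 = (-120, 90, +1.5); MW-3−MW-1 = (90, -130, -1.1).
Determinant of the coordinate differences = (-120)·(-130) − 90·90 = 7500.
∂h/∂x = [(+1.5)·(-130) − (-1.1)·90] / 7500 = -0.01280
∂h/∂y = [(-120)·(-1.1) − 90·(+1.5)] / 7500 = -0.0004000
h(120, 80) = 260.5 + (-0.01280)·(-80) + (-0.0004000)·(-140) = 260.5 +1.024 +0.056 = 261.580 m.

261.6 m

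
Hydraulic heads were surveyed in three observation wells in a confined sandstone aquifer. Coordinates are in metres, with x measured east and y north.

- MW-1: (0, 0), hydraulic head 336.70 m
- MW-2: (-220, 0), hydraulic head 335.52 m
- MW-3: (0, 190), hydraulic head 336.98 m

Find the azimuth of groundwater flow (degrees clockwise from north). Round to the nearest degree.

255°

∂h/∂x = (335.52 − 336.70) / (-220 − 0) = +0.005364
∂h/∂y = (336.98 − 336.70) / (190 − 0) = +0.001474
Flow direction (−∇h) has components (-0.005364 E, -0.001474 N).
Azimuth = atan2(E, N) = atan2(-0.005364, -0.001474) = 254.6° ≈ 255°.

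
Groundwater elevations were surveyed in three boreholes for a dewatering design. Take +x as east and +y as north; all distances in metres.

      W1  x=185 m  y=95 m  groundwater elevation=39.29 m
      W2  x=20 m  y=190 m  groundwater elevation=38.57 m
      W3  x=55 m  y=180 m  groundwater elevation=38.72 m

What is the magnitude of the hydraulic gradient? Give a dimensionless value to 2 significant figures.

0.0042

Three-point gradient (reference W1): Δ to W2 = (-165, 95, -0.72), Δ to W3 = (-130, 85, -0.57).
∂h/∂x = +0.004209, ∂h/∂y = -0.0002687 (det = -1675).
|∇h| = √(0.004209² + -0.0002687²) = 0.004218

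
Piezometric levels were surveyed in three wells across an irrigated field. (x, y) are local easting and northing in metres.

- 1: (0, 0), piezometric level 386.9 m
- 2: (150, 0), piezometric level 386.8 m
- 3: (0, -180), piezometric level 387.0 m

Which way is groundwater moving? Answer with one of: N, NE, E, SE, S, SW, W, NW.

∂h/∂x = (386.8 − 386.9) / (150 − 0) = -0.0006667
∂h/∂y = (387.0 − 386.9) / (-180 − 0) = -0.0005556
Flow = −∇h = (+0.0006667 east, +0.0005556 north), which points northeast.

NE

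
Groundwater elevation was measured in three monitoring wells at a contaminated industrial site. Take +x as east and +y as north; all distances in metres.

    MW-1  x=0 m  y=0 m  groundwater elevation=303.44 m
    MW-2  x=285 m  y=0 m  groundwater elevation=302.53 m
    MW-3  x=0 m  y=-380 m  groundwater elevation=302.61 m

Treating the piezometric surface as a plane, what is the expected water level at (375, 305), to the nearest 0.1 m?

∂h/∂x = (302.53 − 303.44) / (285 − 0) = -0.003193
∂h/∂y = (302.61 − 303.44) / (-380 − 0) = +0.002184
h(375, 305) = 303.44 + (-0.003193)·(375) + (+0.002184)·(305) = 303.44 -1.197 +0.666 = 302.909 m.

302.9 m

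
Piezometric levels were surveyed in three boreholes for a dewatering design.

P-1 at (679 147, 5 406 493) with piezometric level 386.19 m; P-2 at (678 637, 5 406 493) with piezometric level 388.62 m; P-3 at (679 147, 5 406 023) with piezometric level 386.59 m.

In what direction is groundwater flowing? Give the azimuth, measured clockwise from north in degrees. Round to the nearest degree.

080°

∂h/∂x = (388.62 − 386.19) / (678637 − 679147) = -0.004765
∂h/∂y = (386.59 − 386.19) / (5406023 − 5406493) = -0.0008511
Flow direction (−∇h) has components (+0.004765 E, +0.0008511 N).
Azimuth = atan2(E, N) = atan2(+0.004765, +0.0008511) = 79.9° ≈ 080°.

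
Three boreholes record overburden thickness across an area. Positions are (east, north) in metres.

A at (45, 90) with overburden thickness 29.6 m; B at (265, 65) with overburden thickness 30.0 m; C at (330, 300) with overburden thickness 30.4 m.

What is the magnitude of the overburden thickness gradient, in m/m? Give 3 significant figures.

With d = a·x + b·y + c and A as origin, the differences give:
  220·a + (-25)·b = +0.4
  285·a + 210·b = +0.8
Eliminate b (×210 and ×(-25), subtract): 53325·a = 104.00 → a = ∂d/∂x = +0.001950
Back-substitute: b = ∂d/∂y = +0.001163.
|∇f| = √(0.001950² + 0.001163²) = 0.00227 m/m

0.00227 m/m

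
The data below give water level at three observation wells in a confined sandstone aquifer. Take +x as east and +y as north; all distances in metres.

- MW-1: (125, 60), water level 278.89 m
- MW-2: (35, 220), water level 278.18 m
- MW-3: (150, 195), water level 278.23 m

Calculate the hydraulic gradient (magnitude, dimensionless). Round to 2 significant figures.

Differences from MW-1: to MW-2 (Δx, Δy, Δh) = (-90, 160, -0.71); to MW-3 = (25, 135, -0.66).
Determinant of the coordinate differences = (-90)·135 − 25·160 = -16150.
∂h/∂x = [(-0.71)·135 − (-0.66)·160] / -16150 = -0.0006037
∂h/∂y = [(-90)·(-0.66) − 25·(-0.71)] / -16150 = -0.004777
|∇h| = √(-0.0006037² + -0.004777²) = 0.004815

0.0048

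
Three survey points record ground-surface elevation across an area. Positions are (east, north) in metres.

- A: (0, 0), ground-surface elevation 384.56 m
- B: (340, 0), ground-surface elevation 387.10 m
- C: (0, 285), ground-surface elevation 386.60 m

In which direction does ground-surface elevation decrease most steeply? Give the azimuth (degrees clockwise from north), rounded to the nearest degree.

226°

∂z/∂x = (387.10 − 384.56) / (340 − 0) = +0.007471
∂z/∂y = (386.60 − 384.56) / (285 − 0) = +0.007158
Steepest decrease is along −∇f: components (-0.007471 E, -0.007158 N).
Azimuth = atan2(-0.007471, -0.007158) = 226.2° ≈ 226°.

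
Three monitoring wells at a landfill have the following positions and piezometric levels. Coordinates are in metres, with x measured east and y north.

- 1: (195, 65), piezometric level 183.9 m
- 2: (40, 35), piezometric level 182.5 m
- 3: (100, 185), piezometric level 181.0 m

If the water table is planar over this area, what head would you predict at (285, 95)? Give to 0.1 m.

184.5 m

Taking 1 as reference: 2−1 = (-155, -30, -1.4); 3−1 = (-95, 120, -2.9).
Solve a·Δx + b·Δy = Δh: det = (-155)·120 − (-95)·(-30) = -21450.
∂h/∂x = [(-1.4)·120 − (-2.9)·(-30)] / -21450 = +0.01189
∂h/∂y = [(-155)·(-2.9) − (-95)·(-1.4)] / -21450 = -0.01476
h(285, 95) = 183.9 + (+0.01189)·(90) + (-0.01476)·(30) = 183.9 +1.070 -0.443 = 184.527 m.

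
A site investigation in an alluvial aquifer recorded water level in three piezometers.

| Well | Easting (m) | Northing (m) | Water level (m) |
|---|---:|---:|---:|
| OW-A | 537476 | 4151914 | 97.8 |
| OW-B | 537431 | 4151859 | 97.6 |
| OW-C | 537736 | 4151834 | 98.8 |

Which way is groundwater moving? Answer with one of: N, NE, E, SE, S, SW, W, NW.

W

Differences from OW-A: to OW-B (Δx, Δy, Δh) = (-45, -55, -0.2); to OW-C = (260, -80, +1.0).
Solve a·Δx + b·Δy = Δh: det = (-45)·(-80) − 260·(-55) = 17900.
∂h/∂x = [(-0.2)·(-80) − (+1.0)·(-55)] / 17900 = +0.003966
∂h/∂y = [(-45)·(+1.0) − 260·(-0.2)] / 17900 = +0.0003911
Flow = −∇h = (-0.003966 east, -0.0003911 north), which points west.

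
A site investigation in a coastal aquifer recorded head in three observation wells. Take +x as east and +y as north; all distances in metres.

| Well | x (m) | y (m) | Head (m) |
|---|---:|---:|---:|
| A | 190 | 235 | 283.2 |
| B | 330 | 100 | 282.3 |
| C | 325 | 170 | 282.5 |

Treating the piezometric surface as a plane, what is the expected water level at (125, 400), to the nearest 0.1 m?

283.9 m

Taking A as reference: B−A = (140, -135, -0.9); C−A = (135, -65, -0.7).
Solve a·Δx + b·Δy = Δh: det = 140·(-65) − 135·(-135) = 9125.
∂h/∂x = [(-0.9)·(-65) − (-0.7)·(-135)] / 9125 = -0.003945
∂h/∂y = [140·(-0.7) − 135·(-0.9)] / 9125 = +0.002575
h(125, 400) = 283.2 + (-0.003945)·(-65) + (+0.002575)·(165) = 283.2 +0.256 +0.425 = 283.881 m.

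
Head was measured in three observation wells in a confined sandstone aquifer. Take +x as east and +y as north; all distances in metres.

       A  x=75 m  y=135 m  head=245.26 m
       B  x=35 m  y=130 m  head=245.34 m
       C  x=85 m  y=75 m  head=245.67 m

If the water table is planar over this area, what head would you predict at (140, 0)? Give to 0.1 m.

With h = a·x + b·y + c and A as origin, the differences give:
  (-40)·a + (-5)·b = +0.08
  10·a + (-60)·b = +0.41
Eliminate b (×(-60) and ×(-5), subtract): 2450·a = -2.750 → a = ∂h/∂x = -0.001122
Back-substitute: b = ∂h/∂y = -0.007020.
h(140, 0) = 245.26 + (-0.001122)·(65) + (-0.007020)·(-135) = 245.26 -0.073 +0.948 = 246.135 m.

246.1 m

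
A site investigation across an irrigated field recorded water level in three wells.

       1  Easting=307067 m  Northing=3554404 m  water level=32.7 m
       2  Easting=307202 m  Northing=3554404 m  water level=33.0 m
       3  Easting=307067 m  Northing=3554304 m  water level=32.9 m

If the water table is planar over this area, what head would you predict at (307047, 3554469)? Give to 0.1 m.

∂h/∂x = (33.0 − 32.7) / (307202 − 307067) = +0.002222
∂h/∂y = (32.9 − 32.7) / (3554304 − 3554404) = -0.002000
h(307047, 3554469) = 32.7 + (+0.002222)·(-20) + (-0.002000)·(65) = 32.7 -0.044 -0.130 = 32.526 m.

32.5 m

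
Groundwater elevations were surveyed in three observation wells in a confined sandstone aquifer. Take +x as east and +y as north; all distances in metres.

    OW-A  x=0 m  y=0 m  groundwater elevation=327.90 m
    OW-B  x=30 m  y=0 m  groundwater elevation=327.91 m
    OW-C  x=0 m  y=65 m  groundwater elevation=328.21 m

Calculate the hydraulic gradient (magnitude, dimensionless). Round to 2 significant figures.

0.0048

∂h/∂x = (327.91 − 327.90) / (30 − 0) = +0.0003333
∂h/∂y = (328.21 − 327.90) / (65 − 0) = +0.004769
|∇h| = √(0.0003333² + 0.004769²) = 0.004781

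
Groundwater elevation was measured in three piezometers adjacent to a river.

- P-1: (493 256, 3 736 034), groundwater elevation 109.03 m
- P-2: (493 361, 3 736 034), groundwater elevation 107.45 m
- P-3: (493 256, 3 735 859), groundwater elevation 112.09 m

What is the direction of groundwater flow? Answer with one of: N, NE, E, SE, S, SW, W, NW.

NE

∂h/∂x = (107.45 − 109.03) / (493361 − 493256) = -0.01505
∂h/∂y = (112.09 − 109.03) / (3735859 − 3736034) = -0.01749
Flow = −∇h = (+0.01505 east, +0.01749 north), which points northeast.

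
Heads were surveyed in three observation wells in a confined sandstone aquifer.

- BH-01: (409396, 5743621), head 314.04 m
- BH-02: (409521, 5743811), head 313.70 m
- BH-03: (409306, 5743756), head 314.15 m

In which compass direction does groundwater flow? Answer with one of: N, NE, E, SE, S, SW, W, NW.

Differences from BH-01: to BH-02 (Δx, Δy, Δh) = (125, 190, -0.34); to BH-03 = (-90, 135, +0.11).
Determinant of the coordinate differences = 125·135 − (-90)·190 = 33975.
∂h/∂x = [(-0.34)·135 − (+0.11)·190] / 33975 = -0.001966
∂h/∂y = [125·(+0.11) − (-90)·(-0.34)] / 33975 = -0.0004960
Flow = −∇h = (+0.001966 east, +0.0004960 north), which points east.

E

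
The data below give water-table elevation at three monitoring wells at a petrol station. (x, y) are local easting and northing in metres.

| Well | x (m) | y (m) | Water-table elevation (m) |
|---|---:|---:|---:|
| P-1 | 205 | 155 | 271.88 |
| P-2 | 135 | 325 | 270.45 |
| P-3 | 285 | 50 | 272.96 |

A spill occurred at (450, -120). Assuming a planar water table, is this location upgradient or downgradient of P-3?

Differences from P-1: to P-2 (Δx, Δy, Δh) = (-70, 170, -1.43); to P-3 = (80, -105, +1.08).
Solve a·Δx + b·Δy = Δh: det = (-70)·(-105) − 80·170 = -6250.
∂h/∂x = [(-1.43)·(-105) − (+1.08)·170] / -6250 = +0.005352
∂h/∂y = [(-70)·(+1.08) − 80·(-1.43)] / -6250 = -0.006208
Head at (450, -120) = 271.88 + (+0.005352)·(245) + (-0.006208)·(-275) = 274.90 m.
That is higher than the 272.96 m at P-3, so the point is upgradient.

upgradient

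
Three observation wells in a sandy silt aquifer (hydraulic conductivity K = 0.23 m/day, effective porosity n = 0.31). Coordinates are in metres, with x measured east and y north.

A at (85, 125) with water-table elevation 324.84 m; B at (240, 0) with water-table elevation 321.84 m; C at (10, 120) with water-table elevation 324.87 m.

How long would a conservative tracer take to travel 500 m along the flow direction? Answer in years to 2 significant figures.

85 years

Taking A as reference: B−A = (155, -125, -3.00); C−A = (-75, -5, +0.03).
Determinant of the coordinate differences = 155·(-5) − (-75)·(-125) = -10150.
∂h/∂x = [(-3.00)·(-5) − (+0.03)·(-125)] / -10150 = -0.001847
∂h/∂y = [155·(+0.03) − (-75)·(-3.00)] / -10150 = +0.02171
|∇h| = √(-0.001847² + 0.02171²) = 0.02179
Seepage velocity v = K·i/n = 0.23 × 0.02179 / 0.31 = 0.01617 m/day.
t = 500 / 0.01617 = 3.092e+04 days = 84.7 years.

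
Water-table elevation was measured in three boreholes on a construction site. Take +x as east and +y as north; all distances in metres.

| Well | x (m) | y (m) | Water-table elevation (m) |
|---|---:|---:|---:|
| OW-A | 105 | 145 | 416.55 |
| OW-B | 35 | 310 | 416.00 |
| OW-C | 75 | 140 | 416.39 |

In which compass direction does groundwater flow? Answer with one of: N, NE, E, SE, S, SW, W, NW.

W

With h = a·x + b·y + c and OW-A as origin, the differences give:
  (-70)·a + 165·b = -0.55
  (-30)·a + (-5)·b = -0.16
Eliminate b (×(-5) and ×165, subtract): 5300·a = 29.150 → a = ∂h/∂x = +0.005500
Back-substitute: b = ∂h/∂y = -0.0010000.
Flow = −∇h = (-0.005500 east, +0.0010000 north), which points west.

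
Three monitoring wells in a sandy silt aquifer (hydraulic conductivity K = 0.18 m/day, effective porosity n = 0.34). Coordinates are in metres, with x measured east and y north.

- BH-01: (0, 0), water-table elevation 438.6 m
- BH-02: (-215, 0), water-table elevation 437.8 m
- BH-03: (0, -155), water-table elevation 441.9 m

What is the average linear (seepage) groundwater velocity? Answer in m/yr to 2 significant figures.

∂h/∂x = (437.8 − 438.6) / (-215 − 0) = +0.003721
∂h/∂y = (441.9 − 438.6) / (-155 − 0) = -0.02129
|∇h| = √(0.003721² + -0.02129²) = 0.02161
Seepage velocity v = K·i/n = 0.18 × 0.02161 / 0.34 = 0.01144 m/day = 4.178 m/yr.

4.2 m/yr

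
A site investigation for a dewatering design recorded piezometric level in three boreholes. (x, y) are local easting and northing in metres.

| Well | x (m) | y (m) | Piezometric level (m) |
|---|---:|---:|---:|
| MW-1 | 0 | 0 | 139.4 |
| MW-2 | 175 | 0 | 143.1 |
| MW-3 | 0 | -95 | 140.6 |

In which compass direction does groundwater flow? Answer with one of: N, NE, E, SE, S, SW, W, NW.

NW

∂h/∂x = (143.1 − 139.4) / (175 − 0) = +0.02114
∂h/∂y = (140.6 − 139.4) / (-95 − 0) = -0.01263
Flow = −∇h = (-0.02114 east, +0.01263 north), which points northwest.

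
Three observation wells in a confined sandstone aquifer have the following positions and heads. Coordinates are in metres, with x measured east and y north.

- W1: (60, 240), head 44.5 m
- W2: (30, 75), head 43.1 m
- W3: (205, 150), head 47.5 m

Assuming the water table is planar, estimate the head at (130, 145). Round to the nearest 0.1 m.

Differences from W1: to W2 (Δx, Δy, Δh) = (-30, -165, -1.4); to W3 = (145, -90, +3.0).
Solve a·Δx + b·Δy = Δh: det = (-30)·(-90) − 145·(-165) = 26625.
∂h/∂x = [(-1.4)·(-90) − (+3.0)·(-165)] / 26625 = +0.02332
∂h/∂y = [(-30)·(+3.0) − 145·(-1.4)] / 26625 = +0.004244
h(130, 145) = 44.5 + (+0.02332)·(70) + (+0.004244)·(-95) = 44.5 +1.633 -0.403 = 45.729 m.

45.7 m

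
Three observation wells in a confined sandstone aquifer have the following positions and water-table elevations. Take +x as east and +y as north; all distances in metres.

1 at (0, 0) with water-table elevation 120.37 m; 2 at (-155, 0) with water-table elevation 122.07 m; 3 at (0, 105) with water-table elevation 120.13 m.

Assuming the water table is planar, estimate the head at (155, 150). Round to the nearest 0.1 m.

∂h/∂x = (122.07 − 120.37) / (-155 − 0) = -0.01097
∂h/∂y = (120.13 − 120.37) / (105 − 0) = -0.002286
h(155, 150) = 120.37 + (-0.01097)·(155) + (-0.002286)·(150) = 120.37 -1.700 -0.343 = 118.327 m.

118.3 m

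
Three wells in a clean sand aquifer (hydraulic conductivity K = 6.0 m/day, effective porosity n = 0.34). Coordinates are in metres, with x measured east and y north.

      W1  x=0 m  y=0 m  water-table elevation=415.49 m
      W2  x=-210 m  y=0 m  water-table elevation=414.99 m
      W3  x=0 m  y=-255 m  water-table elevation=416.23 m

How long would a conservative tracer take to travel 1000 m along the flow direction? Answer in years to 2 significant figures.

41 years

∂h/∂x = (414.99 − 415.49) / (-210 − 0) = +0.002381
∂h/∂y = (416.23 − 415.49) / (-255 − 0) = -0.002902
|∇h| = √(0.002381² + -0.002902²) = 0.003754
Seepage velocity v = K·i/n = 6.0 × 0.003754 / 0.34 = 0.06625 m/day.
t = 1000 / 0.06625 = 1.509e+04 days = 41.3 years.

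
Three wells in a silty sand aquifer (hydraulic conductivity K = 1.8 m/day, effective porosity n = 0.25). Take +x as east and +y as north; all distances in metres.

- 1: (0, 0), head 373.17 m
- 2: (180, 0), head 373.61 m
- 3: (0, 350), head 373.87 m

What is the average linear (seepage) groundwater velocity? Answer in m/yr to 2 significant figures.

8.3 m/yr

∂h/∂x = (373.61 − 373.17) / (180 − 0) = +0.002444
∂h/∂y = (373.87 − 373.17) / (350 − 0) = +0.002000
|∇h| = √(0.002444² + 0.002000²) = 0.003158
Seepage velocity v = K·i/n = 1.8 × 0.003158 / 0.25 = 0.02274 m/day = 8.306 m/yr.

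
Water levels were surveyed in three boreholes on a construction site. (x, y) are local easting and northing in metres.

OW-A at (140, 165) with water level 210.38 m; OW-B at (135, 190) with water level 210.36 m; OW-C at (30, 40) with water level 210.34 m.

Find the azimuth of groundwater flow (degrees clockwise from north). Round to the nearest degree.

Taking OW-A as reference: OW-B−OW-A = (-5, 25, -0.02); OW-C−OW-A = (-110, -125, -0.04).
Determinant of the coordinate differences = (-5)·(-125) − (-110)·25 = 3375.
∂h/∂x = [(-0.02)·(-125) − (-0.04)·25] / 3375 = +0.001037
∂h/∂y = [(-5)·(-0.04) − (-110)·(-0.02)] / 3375 = -0.0005926
Flow direction (−∇h) has components (-0.001037 E, +0.0005926 N).
Azimuth = atan2(E, N) = atan2(-0.001037, +0.0005926) = 299.7° ≈ 300°.

300°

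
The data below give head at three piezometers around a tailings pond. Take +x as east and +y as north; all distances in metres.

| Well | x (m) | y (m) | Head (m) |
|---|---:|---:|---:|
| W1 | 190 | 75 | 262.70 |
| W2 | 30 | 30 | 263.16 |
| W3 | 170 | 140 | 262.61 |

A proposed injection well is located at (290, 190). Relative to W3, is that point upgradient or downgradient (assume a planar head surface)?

Taking W1 as reference: W2−W1 = (-160, -45, +0.46); W3−W1 = (-20, 65, -0.09).
Determinant of the coordinate differences = (-160)·65 − (-20)·(-45) = -11300.
∂h/∂x = [(+0.46)·65 − (-0.09)·(-45)] / -11300 = -0.002288
∂h/∂y = [(-160)·(-0.09) − (-20)·(+0.46)] / -11300 = -0.002088
Head at (290, 190) = 262.70 + (-0.002288)·(100) + (-0.002088)·(115) = 262.23 m.
That is lower than the 262.61 m at W3, so the point is downgradient.

downgradient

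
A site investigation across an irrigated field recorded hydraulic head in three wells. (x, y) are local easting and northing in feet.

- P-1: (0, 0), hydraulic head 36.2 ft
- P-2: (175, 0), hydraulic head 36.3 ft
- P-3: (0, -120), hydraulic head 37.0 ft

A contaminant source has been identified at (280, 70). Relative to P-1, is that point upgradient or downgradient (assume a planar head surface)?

downgradient

∂h/∂x = (36.3 − 36.2) / (175 − 0) = +0.0005714
∂h/∂y = (37.0 − 36.2) / (-120 − 0) = -0.006667
Head at (280, 70) = 36.2 + (+0.0005714)·(280) + (-0.006667)·(70) = 35.89 ft.
That is lower than the 36.2 ft at P-1, so the point is downgradient.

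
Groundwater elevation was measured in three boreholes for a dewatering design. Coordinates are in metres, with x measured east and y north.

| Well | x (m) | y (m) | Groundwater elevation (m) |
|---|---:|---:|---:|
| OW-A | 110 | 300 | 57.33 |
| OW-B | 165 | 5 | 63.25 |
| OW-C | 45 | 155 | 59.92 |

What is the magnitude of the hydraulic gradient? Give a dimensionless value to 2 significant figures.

0.020

Differences from OW-A: to OW-B (Δx, Δy, Δh) = (55, -295, +5.92); to OW-C = (-65, -145, +2.59).
Determinant of the coordinate differences = 55·(-145) − (-65)·(-295) = -27150.
∂h/∂x = [(+5.92)·(-145) − (+2.59)·(-295)] / -27150 = +0.003475
∂h/∂y = [55·(+2.59) − (-65)·(+5.92)] / -27150 = -0.01942
|∇h| = √(0.003475² + -0.01942²) = 0.01973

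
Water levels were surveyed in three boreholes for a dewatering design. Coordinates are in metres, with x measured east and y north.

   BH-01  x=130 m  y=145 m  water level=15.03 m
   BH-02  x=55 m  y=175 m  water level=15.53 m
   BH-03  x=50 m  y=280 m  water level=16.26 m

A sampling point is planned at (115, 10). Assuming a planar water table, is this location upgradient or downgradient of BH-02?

Differences from BH-01: to BH-02 (Δx, Δy, Δh) = (-75, 30, +0.50); to BH-03 = (-80, 135, +1.23).
Determinant of the coordinate differences = (-75)·135 − (-80)·30 = -7725.
∂h/∂x = [(+0.50)·135 − (+1.23)·30] / -7725 = -0.003961
∂h/∂y = [(-75)·(+1.23) − (-80)·(+0.50)] / -7725 = +0.006764
Head at (115, 10) = 15.03 + (-0.003961)·(-15) + (+0.006764)·(-135) = 14.18 m.
That is lower than the 15.53 m at BH-02, so the point is downgradient.

downgradient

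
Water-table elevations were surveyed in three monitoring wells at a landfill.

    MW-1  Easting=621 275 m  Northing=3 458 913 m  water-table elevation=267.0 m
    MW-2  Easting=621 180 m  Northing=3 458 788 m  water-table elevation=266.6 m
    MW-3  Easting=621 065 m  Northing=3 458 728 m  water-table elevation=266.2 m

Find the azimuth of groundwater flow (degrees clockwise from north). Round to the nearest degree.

253°

Three-point gradient (reference MW-1): Δ to MW-2 = (-95, -125, -0.4), Δ to MW-3 = (-210, -185, -0.8).
∂h/∂x = +0.002997, ∂h/∂y = +0.0009222 (det = -8675).
Flow direction (−∇h) has components (-0.002997 E, -0.0009222 N).
Azimuth = atan2(E, N) = atan2(-0.002997, -0.0009222) = 252.9° ≈ 253°.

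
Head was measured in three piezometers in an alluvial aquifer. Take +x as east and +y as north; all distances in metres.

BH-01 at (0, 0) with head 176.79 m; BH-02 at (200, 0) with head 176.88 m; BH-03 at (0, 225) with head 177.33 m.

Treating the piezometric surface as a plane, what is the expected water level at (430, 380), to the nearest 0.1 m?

∂h/∂x = (176.88 − 176.79) / (200 − 0) = +0.0004500
∂h/∂y = (177.33 − 176.79) / (225 − 0) = +0.002400
h(430, 380) = 176.79 + (+0.0004500)·(430) + (+0.002400)·(380) = 176.79 +0.194 +0.912 = 177.896 m.

177.9 m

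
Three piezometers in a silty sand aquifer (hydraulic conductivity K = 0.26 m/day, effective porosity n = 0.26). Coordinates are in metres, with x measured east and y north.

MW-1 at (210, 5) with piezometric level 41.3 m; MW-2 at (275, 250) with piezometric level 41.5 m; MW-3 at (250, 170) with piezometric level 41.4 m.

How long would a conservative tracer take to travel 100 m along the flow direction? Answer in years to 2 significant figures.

29 years

With h = a·x + b·y + c and MW-1 as origin, the differences give:
  65·a + 245·b = +0.2
  40·a + 165·b = +0.1
Eliminate b (×165 and ×245, subtract): 925·a = 8.50 → a = ∂h/∂x = +0.009189
Back-substitute: b = ∂h/∂y = -0.001622.
|∇h| = √(0.009189² + -0.001622²) = 0.009331
Seepage velocity v = K·i/n = 0.26 × 0.009331 / 0.26 = 0.009331 m/day.
t = 100 / 0.009331 = 1.072e+04 days = 29.3 years.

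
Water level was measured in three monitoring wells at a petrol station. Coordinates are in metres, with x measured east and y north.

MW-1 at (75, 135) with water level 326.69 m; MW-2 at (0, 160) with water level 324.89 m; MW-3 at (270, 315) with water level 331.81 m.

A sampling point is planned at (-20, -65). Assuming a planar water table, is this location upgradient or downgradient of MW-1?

With h = a·x + b·y + c and MW-1 as origin, the differences give:
  (-75)·a + 25·b = -1.80
  195·a + 180·b = +5.12
Eliminate b (×180 and ×25, subtract): -18375·a = -452.000 → a = ∂h/∂x = +0.02460
Back-substitute: b = ∂h/∂y = +0.001796.
Head at (-20, -65) = 326.69 + (+0.02460)·(-95) + (+0.001796)·(-200) = 323.99 m.
That is lower than the 326.69 m at MW-1, so the point is downgradient.

downgradient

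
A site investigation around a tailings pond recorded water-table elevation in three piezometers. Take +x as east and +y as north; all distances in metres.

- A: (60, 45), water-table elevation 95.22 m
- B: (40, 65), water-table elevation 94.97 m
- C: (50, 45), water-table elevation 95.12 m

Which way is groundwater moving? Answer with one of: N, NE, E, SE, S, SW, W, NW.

W

Differences from A: to B (Δx, Δy, Δh) = (-20, 20, -0.25); to C = (-10, 0, -0.10).
Solve a·Δx + b·Δy = Δh: det = (-20)·0 − (-10)·20 = 200.
∂h/∂x = [(-0.25)·0 − (-0.10)·20] / 200 = +0.010000
∂h/∂y = [(-20)·(-0.10) − (-10)·(-0.25)] / 200 = -0.002500
Flow = −∇h = (-0.010000 east, +0.002500 north), which points west.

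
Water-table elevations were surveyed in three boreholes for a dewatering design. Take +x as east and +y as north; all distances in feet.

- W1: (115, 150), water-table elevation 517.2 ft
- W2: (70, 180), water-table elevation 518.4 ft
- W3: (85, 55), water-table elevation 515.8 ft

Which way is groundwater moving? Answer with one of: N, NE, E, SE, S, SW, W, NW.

SE

Taking W1 as reference: W2−W1 = (-45, 30, +1.2); W3−W1 = (-30, -95, -1.4).
Solve a·Δx + b·Δy = Δh: det = (-45)·(-95) − (-30)·30 = 5175.
∂h/∂x = [(+1.2)·(-95) − (-1.4)·30] / 5175 = -0.01391
∂h/∂y = [(-45)·(-1.4) − (-30)·(+1.2)] / 5175 = +0.01913
Flow = −∇h = (+0.01391 east, -0.01913 north), which points southeast.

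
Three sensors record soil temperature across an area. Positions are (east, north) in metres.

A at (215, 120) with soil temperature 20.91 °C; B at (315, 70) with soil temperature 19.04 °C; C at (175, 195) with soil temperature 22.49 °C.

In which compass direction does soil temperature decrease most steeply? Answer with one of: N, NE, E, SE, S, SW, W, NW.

SE

Three-point gradient (reference A): Δ to B = (100, -50, -1.87), Δ to C = (-40, 75, +1.58).
∂T/∂x = -0.01114, ∂T/∂y = +0.01513 (det = 5500).
Steepest decrease is along −∇f = (+0.01114 E, -0.01513 N) → southeast.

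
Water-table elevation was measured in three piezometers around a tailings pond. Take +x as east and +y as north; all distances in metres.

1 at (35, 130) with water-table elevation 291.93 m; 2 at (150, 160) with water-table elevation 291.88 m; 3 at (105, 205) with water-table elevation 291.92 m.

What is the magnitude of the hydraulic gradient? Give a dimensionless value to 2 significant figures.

Three-point gradient (reference 1): Δ to 2 = (115, 30, -0.05), Δ to 3 = (70, 75, -0.01).
∂h/∂x = -0.0005287, ∂h/∂y = +0.0003602 (det = 6525).
|∇h| = √(-0.0005287² + 0.0003602²) = 0.0006397

0.00064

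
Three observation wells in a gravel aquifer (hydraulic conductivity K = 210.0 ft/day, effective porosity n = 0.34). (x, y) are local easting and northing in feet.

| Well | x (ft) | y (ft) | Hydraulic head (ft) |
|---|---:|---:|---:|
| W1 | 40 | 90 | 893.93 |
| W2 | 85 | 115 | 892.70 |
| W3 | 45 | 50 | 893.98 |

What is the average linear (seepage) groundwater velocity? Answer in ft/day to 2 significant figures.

16 ft/day

With h = a·x + b·y + c and W1 as origin, the differences give:
  45·a + 25·b = -1.23
  5·a + (-40)·b = +0.05
Eliminate b (×(-40) and ×25, subtract): -1925·a = 47.950 → a = ∂h/∂x = -0.02491
Back-substitute: b = ∂h/∂y = -0.004364.
|∇h| = √(-0.02491² + -0.004364²) = 0.02529
Seepage velocity v = K·i/n = 210.0 × 0.02529 / 0.34 = 15.62 ft/day.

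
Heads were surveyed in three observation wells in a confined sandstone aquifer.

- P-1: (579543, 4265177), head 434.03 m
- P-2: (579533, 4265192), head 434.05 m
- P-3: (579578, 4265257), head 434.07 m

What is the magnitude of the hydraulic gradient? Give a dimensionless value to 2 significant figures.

Taking P-1 as reference: P-2−P-1 = (-10, 15, +0.02); P-3−P-1 = (35, 80, +0.04).
Determinant of the coordinate differences = (-10)·80 − 35·15 = -1325.
∂h/∂x = [(+0.02)·80 − (+0.04)·15] / -1325 = -0.0007547
∂h/∂y = [(-10)·(+0.04) − 35·(+0.02)] / -1325 = +0.0008302
|∇h| = √(-0.0007547² + 0.0008302²) = 0.001122

0.0011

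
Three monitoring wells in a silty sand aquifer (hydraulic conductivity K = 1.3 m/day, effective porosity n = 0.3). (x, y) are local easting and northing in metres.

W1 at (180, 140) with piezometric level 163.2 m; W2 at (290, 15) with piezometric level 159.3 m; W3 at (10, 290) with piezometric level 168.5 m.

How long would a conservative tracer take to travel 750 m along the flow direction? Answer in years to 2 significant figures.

20 years

Taking W1 as reference: W2−W1 = (110, -125, -3.9); W3−W1 = (-170, 150, +5.3).
Determinant of the coordinate differences = 110·150 − (-170)·(-125) = -4750.
∂h/∂x = [(-3.9)·150 − (+5.3)·(-125)] / -4750 = -0.01632
∂h/∂y = [110·(+5.3) − (-170)·(-3.9)] / -4750 = +0.01684
|∇h| = √(-0.01632² + 0.01684²) = 0.02345
Seepage velocity v = K·i/n = 1.3 × 0.02345 / 0.3 = 0.1016 m/day.
t = 750 / 0.1016 = 7382 days = 20.2 years.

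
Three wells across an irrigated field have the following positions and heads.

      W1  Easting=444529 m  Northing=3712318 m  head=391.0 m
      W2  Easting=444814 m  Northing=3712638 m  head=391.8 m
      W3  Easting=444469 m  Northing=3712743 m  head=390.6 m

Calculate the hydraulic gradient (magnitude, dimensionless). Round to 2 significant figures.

0.0034

Taking W1 as reference: W2−W1 = (285, 320, +0.8); W3−W1 = (-60, 425, -0.4).
Determinant of the coordinate differences = 285·425 − (-60)·320 = 140325.
∂h/∂x = [(+0.8)·425 − (-0.4)·320] / 140325 = +0.003335
∂h/∂y = [285·(-0.4) − (-60)·(+0.8)] / 140325 = -0.0004703
|∇h| = √(0.003335² + -0.0004703²) = 0.003368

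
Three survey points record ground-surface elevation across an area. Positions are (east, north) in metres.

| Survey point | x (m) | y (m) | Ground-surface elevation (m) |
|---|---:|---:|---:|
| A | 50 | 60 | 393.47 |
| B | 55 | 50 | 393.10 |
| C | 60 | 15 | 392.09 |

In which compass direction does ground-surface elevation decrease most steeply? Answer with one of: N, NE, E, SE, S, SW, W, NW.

Differences from A: to B (Δx, Δy, Δh) = (5, -10, -0.37); to C = (10, -45, -1.38).
Solve a·Δx + b·Δy = Δz: det = 5·(-45) − 10·(-10) = -125.
∂z/∂x = [(-0.37)·(-45) − (-1.38)·(-10)] / -125 = -0.02280
∂z/∂y = [5·(-1.38) − 10·(-0.37)] / -125 = +0.02560
Steepest decrease is along −∇f = (+0.02280 E, -0.02560 N) → southeast.

SE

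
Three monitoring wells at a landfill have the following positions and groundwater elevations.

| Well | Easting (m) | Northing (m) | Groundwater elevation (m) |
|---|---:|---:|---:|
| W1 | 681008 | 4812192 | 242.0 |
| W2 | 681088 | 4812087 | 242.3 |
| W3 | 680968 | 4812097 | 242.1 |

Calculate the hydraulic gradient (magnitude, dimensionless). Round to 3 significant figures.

0.00228

Differences from W1: to W2 (Δx, Δy, Δh) = (80, -105, +0.3); to W3 = (-40, -95, +0.1).
Determinant of the coordinate differences = 80·(-95) − (-40)·(-105) = -11800.
∂h/∂x = [(+0.3)·(-95) − (+0.1)·(-105)] / -11800 = +0.001525
∂h/∂y = [80·(+0.1) − (-40)·(+0.3)] / -11800 = -0.001695
|∇h| = √(0.001525² + -0.001695²) = 0.00228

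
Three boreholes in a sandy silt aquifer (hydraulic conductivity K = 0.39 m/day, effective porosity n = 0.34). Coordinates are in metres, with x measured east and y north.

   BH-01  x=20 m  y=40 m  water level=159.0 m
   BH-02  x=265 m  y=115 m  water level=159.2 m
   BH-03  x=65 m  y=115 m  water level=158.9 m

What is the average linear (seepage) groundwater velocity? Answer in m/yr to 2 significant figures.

Differences from BH-01: to BH-02 (Δx, Δy, Δh) = (245, 75, +0.2); to BH-03 = (45, 75, -0.1).
Determinant of the coordinate differences = 245·75 − 45·75 = 15000.
∂h/∂x = [(+0.2)·75 − (-0.1)·75] / 15000 = +0.001500
∂h/∂y = [245·(-0.1) − 45·(+0.2)] / 15000 = -0.002233
|∇h| = √(0.001500² + -0.002233²) = 0.00269
Seepage velocity v = K·i/n = 0.39 × 0.00269 / 0.34 = 0.003086 m/day = 1.127 m/yr.

1.1 m/yr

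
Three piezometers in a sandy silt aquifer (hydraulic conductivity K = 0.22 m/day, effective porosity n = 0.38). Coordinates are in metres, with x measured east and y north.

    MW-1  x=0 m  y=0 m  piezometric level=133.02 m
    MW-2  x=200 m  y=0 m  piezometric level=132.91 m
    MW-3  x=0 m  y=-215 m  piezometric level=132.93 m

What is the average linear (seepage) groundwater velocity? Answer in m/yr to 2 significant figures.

∂h/∂x = (132.91 − 133.02) / (200 − 0) = -0.0005500
∂h/∂y = (132.93 − 133.02) / (-215 − 0) = +0.0004186
|∇h| = √(-0.0005500² + 0.0004186²) = 0.0006912
Seepage velocity v = K·i/n = 0.22 × 0.0006912 / 0.38 = 0.0004002 m/day = 0.1462 m/yr.

0.15 m/yr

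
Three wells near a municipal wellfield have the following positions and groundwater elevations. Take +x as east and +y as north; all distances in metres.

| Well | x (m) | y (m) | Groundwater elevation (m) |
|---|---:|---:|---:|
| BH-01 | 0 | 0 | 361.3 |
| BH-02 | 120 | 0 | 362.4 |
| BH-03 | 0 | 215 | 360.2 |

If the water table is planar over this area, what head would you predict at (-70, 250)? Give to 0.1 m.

359.4 m

∂h/∂x = (362.4 − 361.3) / (120 − 0) = +0.009167
∂h/∂y = (360.2 − 361.3) / (215 − 0) = -0.005116
h(-70, 250) = 361.3 + (+0.009167)·(-70) + (-0.005116)·(250) = 361.3 -0.642 -1.279 = 359.379 m.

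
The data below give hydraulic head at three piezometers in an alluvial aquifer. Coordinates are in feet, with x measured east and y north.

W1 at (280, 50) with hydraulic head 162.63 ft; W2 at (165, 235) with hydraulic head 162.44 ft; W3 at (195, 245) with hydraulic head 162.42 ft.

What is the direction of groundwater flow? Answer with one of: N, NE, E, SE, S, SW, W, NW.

N

With h = a·x + b·y + c and W1 as origin, the differences give:
  (-115)·a + 185·b = -0.19
  (-85)·a + 195·b = -0.21
Eliminate b (×195 and ×185, subtract): -6700·a = 1.800 → a = ∂h/∂x = -0.0002687
Back-substitute: b = ∂h/∂y = -0.001194.
Flow = −∇h = (+0.0002687 east, +0.001194 north), which points north.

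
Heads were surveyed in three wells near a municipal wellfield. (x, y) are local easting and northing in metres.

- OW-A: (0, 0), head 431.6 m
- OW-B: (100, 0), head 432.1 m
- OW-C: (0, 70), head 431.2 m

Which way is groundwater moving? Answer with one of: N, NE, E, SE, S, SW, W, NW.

NW

∂h/∂x = (432.1 − 431.6) / (100 − 0) = +0.005000
∂h/∂y = (431.2 − 431.6) / (70 − 0) = -0.005714
Flow = −∇h = (-0.005000 east, +0.005714 north), which points northwest.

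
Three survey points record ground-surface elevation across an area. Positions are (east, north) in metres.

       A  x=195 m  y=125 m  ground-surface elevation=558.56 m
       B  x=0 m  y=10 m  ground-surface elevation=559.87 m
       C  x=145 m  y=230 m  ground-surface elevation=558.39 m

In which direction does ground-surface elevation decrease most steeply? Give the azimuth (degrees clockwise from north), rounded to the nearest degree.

Taking A as reference: B−A = (-195, -115, +1.31); C−A = (-50, 105, -0.17).
Solve a·Δx + b·Δy = Δz: det = (-195)·105 − (-50)·(-115) = -26225.
∂z/∂x = [(+1.31)·105 − (-0.17)·(-115)] / -26225 = -0.004500
∂z/∂y = [(-195)·(-0.17) − (-50)·(+1.31)] / -26225 = -0.003762
Steepest decrease is along −∇f: components (+0.004500 E, +0.003762 N).
Azimuth = atan2(+0.004500, +0.003762) = 50.1° ≈ 050°.

050°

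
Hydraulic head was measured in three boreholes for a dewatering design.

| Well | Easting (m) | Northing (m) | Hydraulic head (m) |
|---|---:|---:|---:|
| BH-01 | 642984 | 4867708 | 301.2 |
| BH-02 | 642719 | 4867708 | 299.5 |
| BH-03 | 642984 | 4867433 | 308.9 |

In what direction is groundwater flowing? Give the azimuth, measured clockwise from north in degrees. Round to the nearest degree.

∂h/∂x = (299.5 − 301.2) / (642719 − 642984) = +0.006415
∂h/∂y = (308.9 − 301.2) / (4867433 − 4867708) = -0.02800
Flow direction (−∇h) has components (-0.006415 E, +0.02800 N).
Azimuth = atan2(E, N) = atan2(-0.006415, +0.02800) = 347.1° ≈ 347°.

347°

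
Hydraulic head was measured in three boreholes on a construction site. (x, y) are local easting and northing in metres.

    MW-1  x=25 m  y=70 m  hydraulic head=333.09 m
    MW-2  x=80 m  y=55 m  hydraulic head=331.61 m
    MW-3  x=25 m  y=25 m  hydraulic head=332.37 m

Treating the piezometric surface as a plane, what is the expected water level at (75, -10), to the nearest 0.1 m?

With h = a·x + b·y + c and MW-1 as origin, the differences give:
  55·a + (-15)·b = -1.48
  0·a + (-45)·b = -0.72
Eliminate b (×(-45) and ×(-15), subtract): -2475·a = 55.800 → a = ∂h/∂x = -0.02255
Back-substitute: b = ∂h/∂y = +0.01600.
h(75, -10) = 333.09 + (-0.02255)·(50) + (+0.01600)·(-80) = 333.09 -1.127 -1.280 = 330.683 m.

330.7 m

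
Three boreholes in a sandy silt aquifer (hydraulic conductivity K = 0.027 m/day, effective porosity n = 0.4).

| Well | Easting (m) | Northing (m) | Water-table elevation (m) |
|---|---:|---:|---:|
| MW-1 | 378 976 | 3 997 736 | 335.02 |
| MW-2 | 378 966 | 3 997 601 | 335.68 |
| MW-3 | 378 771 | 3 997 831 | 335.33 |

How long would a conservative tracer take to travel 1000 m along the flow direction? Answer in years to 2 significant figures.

6900 years

Differences from MW-1: to MW-2 (Δx, Δy, Δh) = (-10, -135, +0.66); to MW-3 = (-205, 95, +0.31).
Solve a·Δx + b·Δy = Δh: det = (-10)·95 − (-205)·(-135) = -28625.
∂h/∂x = [(+0.66)·95 − (+0.31)·(-135)] / -28625 = -0.003652
∂h/∂y = [(-10)·(+0.31) − (-205)·(+0.66)] / -28625 = -0.004618
|∇h| = √(-0.003652² + -0.004618²) = 0.005888
Seepage velocity v = K·i/n = 0.027 × 0.005888 / 0.4 = 0.0003974 m/day.
t = 1000 / 0.0003974 = 2.516e+06 days = 6.89e+03 years.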